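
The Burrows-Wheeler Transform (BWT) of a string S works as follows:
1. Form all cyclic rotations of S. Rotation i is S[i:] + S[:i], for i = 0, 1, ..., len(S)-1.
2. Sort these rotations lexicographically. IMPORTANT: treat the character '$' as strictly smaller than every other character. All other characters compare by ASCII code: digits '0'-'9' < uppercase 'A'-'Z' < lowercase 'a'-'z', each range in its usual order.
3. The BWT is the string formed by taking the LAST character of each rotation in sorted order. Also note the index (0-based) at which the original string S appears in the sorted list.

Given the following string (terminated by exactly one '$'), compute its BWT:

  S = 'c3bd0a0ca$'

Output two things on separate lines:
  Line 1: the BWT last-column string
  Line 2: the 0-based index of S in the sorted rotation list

Answer: adacc03$0b
7

Derivation:
All 10 rotations (rotation i = S[i:]+S[:i]):
  rot[0] = c3bd0a0ca$
  rot[1] = 3bd0a0ca$c
  rot[2] = bd0a0ca$c3
  rot[3] = d0a0ca$c3b
  rot[4] = 0a0ca$c3bd
  rot[5] = a0ca$c3bd0
  rot[6] = 0ca$c3bd0a
  rot[7] = ca$c3bd0a0
  rot[8] = a$c3bd0a0c
  rot[9] = $c3bd0a0ca
Sorted (with $ < everything):
  sorted[0] = $c3bd0a0ca  (last char: 'a')
  sorted[1] = 0a0ca$c3bd  (last char: 'd')
  sorted[2] = 0ca$c3bd0a  (last char: 'a')
  sorted[3] = 3bd0a0ca$c  (last char: 'c')
  sorted[4] = a$c3bd0a0c  (last char: 'c')
  sorted[5] = a0ca$c3bd0  (last char: '0')
  sorted[6] = bd0a0ca$c3  (last char: '3')
  sorted[7] = c3bd0a0ca$  (last char: '$')
  sorted[8] = ca$c3bd0a0  (last char: '0')
  sorted[9] = d0a0ca$c3b  (last char: 'b')
Last column: adacc03$0b
Original string S is at sorted index 7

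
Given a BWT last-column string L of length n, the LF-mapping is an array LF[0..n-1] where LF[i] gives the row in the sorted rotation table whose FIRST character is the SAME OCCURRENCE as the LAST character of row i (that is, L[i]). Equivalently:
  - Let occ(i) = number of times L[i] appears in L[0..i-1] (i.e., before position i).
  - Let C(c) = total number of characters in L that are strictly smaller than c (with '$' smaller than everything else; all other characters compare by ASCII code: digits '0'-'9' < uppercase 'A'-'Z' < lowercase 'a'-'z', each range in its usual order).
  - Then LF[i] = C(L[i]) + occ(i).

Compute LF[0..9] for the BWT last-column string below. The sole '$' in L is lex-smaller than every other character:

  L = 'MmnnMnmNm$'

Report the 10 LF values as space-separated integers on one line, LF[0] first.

Answer: 1 4 7 8 2 9 5 3 6 0

Derivation:
Char counts: '$':1, 'M':2, 'N':1, 'm':3, 'n':3
C (first-col start): C('$')=0, C('M')=1, C('N')=3, C('m')=4, C('n')=7
L[0]='M': occ=0, LF[0]=C('M')+0=1+0=1
L[1]='m': occ=0, LF[1]=C('m')+0=4+0=4
L[2]='n': occ=0, LF[2]=C('n')+0=7+0=7
L[3]='n': occ=1, LF[3]=C('n')+1=7+1=8
L[4]='M': occ=1, LF[4]=C('M')+1=1+1=2
L[5]='n': occ=2, LF[5]=C('n')+2=7+2=9
L[6]='m': occ=1, LF[6]=C('m')+1=4+1=5
L[7]='N': occ=0, LF[7]=C('N')+0=3+0=3
L[8]='m': occ=2, LF[8]=C('m')+2=4+2=6
L[9]='$': occ=0, LF[9]=C('$')+0=0+0=0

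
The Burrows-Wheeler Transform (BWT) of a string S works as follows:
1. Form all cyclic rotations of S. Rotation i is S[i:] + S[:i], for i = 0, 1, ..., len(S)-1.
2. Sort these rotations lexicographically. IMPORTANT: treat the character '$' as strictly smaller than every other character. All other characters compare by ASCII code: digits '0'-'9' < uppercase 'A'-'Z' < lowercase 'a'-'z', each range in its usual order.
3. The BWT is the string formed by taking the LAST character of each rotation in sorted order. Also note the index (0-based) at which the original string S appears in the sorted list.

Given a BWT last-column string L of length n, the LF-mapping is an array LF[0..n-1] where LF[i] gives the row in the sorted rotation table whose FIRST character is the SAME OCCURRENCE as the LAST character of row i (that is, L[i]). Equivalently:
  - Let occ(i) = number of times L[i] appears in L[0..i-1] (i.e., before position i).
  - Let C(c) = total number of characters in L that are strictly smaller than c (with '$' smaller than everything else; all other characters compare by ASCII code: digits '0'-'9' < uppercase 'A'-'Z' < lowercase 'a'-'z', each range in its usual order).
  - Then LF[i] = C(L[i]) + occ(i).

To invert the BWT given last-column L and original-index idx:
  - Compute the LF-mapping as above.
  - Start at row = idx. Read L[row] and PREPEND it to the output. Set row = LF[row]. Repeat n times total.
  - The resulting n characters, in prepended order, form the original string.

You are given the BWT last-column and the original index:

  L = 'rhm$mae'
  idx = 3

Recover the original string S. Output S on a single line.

LF mapping: 6 3 4 0 5 1 2
Walk LF starting at row 3, prepending L[row]:
  step 1: row=3, L[3]='$', prepend. Next row=LF[3]=0
  step 2: row=0, L[0]='r', prepend. Next row=LF[0]=6
  step 3: row=6, L[6]='e', prepend. Next row=LF[6]=2
  step 4: row=2, L[2]='m', prepend. Next row=LF[2]=4
  step 5: row=4, L[4]='m', prepend. Next row=LF[4]=5
  step 6: row=5, L[5]='a', prepend. Next row=LF[5]=1
  step 7: row=1, L[1]='h', prepend. Next row=LF[1]=3
Reversed output: hammer$

Answer: hammer$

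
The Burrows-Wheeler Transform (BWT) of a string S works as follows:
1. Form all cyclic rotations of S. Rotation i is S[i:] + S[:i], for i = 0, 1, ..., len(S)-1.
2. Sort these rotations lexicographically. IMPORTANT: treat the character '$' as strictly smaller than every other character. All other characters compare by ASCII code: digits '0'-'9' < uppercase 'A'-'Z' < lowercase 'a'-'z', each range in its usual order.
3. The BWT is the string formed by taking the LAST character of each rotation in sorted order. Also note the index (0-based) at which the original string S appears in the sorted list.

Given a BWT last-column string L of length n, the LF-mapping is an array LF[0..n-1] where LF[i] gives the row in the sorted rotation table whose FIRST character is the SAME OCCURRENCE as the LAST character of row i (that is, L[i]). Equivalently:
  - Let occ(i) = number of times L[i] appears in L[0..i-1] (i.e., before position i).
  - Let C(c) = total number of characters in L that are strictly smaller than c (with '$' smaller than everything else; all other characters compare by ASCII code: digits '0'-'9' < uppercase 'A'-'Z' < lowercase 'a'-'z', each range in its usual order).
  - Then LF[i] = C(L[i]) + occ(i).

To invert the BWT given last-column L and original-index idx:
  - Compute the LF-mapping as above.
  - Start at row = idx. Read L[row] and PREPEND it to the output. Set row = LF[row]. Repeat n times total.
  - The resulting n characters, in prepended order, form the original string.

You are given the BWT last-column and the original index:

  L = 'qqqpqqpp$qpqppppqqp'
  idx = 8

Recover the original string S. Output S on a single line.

Answer: pqpqqqqpppqpqppqpq$

Derivation:
LF mapping: 10 11 12 1 13 14 2 3 0 15 4 16 5 6 7 8 17 18 9
Walk LF starting at row 8, prepending L[row]:
  step 1: row=8, L[8]='$', prepend. Next row=LF[8]=0
  step 2: row=0, L[0]='q', prepend. Next row=LF[0]=10
  step 3: row=10, L[10]='p', prepend. Next row=LF[10]=4
  step 4: row=4, L[4]='q', prepend. Next row=LF[4]=13
  step 5: row=13, L[13]='p', prepend. Next row=LF[13]=6
  step 6: row=6, L[6]='p', prepend. Next row=LF[6]=2
  step 7: row=2, L[2]='q', prepend. Next row=LF[2]=12
  step 8: row=12, L[12]='p', prepend. Next row=LF[12]=5
  step 9: row=5, L[5]='q', prepend. Next row=LF[5]=14
  step 10: row=14, L[14]='p', prepend. Next row=LF[14]=7
  step 11: row=7, L[7]='p', prepend. Next row=LF[7]=3
  step 12: row=3, L[3]='p', prepend. Next row=LF[3]=1
  step 13: row=1, L[1]='q', prepend. Next row=LF[1]=11
  step 14: row=11, L[11]='q', prepend. Next row=LF[11]=16
  step 15: row=16, L[16]='q', prepend. Next row=LF[16]=17
  step 16: row=17, L[17]='q', prepend. Next row=LF[17]=18
  step 17: row=18, L[18]='p', prepend. Next row=LF[18]=9
  step 18: row=9, L[9]='q', prepend. Next row=LF[9]=15
  step 19: row=15, L[15]='p', prepend. Next row=LF[15]=8
Reversed output: pqpqqqqpppqpqppqpq$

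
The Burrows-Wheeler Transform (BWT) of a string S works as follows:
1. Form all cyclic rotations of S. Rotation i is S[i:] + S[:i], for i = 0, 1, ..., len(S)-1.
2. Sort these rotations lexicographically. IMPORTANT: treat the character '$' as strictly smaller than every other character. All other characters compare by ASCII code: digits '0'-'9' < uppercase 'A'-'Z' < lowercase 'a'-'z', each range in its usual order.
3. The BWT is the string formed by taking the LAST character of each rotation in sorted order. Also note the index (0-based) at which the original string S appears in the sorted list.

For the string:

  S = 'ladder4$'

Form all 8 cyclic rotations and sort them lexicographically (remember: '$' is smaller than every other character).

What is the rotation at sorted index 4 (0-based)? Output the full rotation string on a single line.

All 8 rotations (rotation i = S[i:]+S[:i]):
  rot[0] = ladder4$
  rot[1] = adder4$l
  rot[2] = dder4$la
  rot[3] = der4$lad
  rot[4] = er4$ladd
  rot[5] = r4$ladde
  rot[6] = 4$ladder
  rot[7] = $ladder4
Sorted (with $ < everything):
  sorted[0] = $ladder4
  sorted[1] = 4$ladder
  sorted[2] = adder4$l
  sorted[3] = dder4$la
  sorted[4] = der4$lad
  sorted[5] = er4$ladd
  sorted[6] = ladder4$
  sorted[7] = r4$ladde
sorted[4] = der4$lad

Answer: der4$lad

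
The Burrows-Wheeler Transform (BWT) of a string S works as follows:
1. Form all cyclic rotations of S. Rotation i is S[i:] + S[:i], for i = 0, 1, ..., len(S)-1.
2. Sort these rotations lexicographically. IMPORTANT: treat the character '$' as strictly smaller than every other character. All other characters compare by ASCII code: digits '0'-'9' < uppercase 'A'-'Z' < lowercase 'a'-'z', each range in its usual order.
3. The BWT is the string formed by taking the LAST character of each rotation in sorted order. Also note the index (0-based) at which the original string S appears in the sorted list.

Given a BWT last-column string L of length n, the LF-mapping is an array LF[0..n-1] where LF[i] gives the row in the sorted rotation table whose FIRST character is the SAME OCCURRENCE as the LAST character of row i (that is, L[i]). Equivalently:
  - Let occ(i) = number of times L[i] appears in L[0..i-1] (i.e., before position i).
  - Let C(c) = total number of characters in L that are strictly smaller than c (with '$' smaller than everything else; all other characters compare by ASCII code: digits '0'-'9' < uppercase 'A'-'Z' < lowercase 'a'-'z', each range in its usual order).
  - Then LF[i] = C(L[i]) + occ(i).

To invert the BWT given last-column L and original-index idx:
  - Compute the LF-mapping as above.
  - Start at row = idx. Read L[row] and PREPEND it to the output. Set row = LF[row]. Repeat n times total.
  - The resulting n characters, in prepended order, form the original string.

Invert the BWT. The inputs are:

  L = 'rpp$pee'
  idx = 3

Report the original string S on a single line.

Answer: pepper$

Derivation:
LF mapping: 6 3 4 0 5 1 2
Walk LF starting at row 3, prepending L[row]:
  step 1: row=3, L[3]='$', prepend. Next row=LF[3]=0
  step 2: row=0, L[0]='r', prepend. Next row=LF[0]=6
  step 3: row=6, L[6]='e', prepend. Next row=LF[6]=2
  step 4: row=2, L[2]='p', prepend. Next row=LF[2]=4
  step 5: row=4, L[4]='p', prepend. Next row=LF[4]=5
  step 6: row=5, L[5]='e', prepend. Next row=LF[5]=1
  step 7: row=1, L[1]='p', prepend. Next row=LF[1]=3
Reversed output: pepper$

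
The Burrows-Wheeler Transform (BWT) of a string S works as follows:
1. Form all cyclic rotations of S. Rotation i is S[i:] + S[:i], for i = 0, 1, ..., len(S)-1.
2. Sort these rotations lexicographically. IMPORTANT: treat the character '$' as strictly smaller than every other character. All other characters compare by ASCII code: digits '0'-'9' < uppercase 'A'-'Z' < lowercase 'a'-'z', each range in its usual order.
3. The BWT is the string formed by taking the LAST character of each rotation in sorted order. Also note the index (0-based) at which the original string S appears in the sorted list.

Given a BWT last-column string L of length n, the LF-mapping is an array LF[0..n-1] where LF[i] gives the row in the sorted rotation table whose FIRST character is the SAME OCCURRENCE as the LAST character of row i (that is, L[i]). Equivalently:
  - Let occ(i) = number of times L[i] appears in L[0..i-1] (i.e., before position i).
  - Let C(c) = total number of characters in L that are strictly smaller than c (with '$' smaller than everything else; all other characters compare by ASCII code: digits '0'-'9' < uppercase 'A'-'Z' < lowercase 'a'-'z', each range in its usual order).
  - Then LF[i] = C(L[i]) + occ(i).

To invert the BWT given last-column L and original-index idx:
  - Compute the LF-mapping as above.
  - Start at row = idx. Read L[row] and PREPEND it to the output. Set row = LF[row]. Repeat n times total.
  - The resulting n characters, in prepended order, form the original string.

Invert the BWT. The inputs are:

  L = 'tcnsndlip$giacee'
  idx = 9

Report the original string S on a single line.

Answer: incandescpiglet$

Derivation:
LF mapping: 15 2 11 14 12 4 10 8 13 0 7 9 1 3 5 6
Walk LF starting at row 9, prepending L[row]:
  step 1: row=9, L[9]='$', prepend. Next row=LF[9]=0
  step 2: row=0, L[0]='t', prepend. Next row=LF[0]=15
  step 3: row=15, L[15]='e', prepend. Next row=LF[15]=6
  step 4: row=6, L[6]='l', prepend. Next row=LF[6]=10
  step 5: row=10, L[10]='g', prepend. Next row=LF[10]=7
  step 6: row=7, L[7]='i', prepend. Next row=LF[7]=8
  step 7: row=8, L[8]='p', prepend. Next row=LF[8]=13
  step 8: row=13, L[13]='c', prepend. Next row=LF[13]=3
  step 9: row=3, L[3]='s', prepend. Next row=LF[3]=14
  step 10: row=14, L[14]='e', prepend. Next row=LF[14]=5
  step 11: row=5, L[5]='d', prepend. Next row=LF[5]=4
  step 12: row=4, L[4]='n', prepend. Next row=LF[4]=12
  step 13: row=12, L[12]='a', prepend. Next row=LF[12]=1
  step 14: row=1, L[1]='c', prepend. Next row=LF[1]=2
  step 15: row=2, L[2]='n', prepend. Next row=LF[2]=11
  step 16: row=11, L[11]='i', prepend. Next row=LF[11]=9
Reversed output: incandescpiglet$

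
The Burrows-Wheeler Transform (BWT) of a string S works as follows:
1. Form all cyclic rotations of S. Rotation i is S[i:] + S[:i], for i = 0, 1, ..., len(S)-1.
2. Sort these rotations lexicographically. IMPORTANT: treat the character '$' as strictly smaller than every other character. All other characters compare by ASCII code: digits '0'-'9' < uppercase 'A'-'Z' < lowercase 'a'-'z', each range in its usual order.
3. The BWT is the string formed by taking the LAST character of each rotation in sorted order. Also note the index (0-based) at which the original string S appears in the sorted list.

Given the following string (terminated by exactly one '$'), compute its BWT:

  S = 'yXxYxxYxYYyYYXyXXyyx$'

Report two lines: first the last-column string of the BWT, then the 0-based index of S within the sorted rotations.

Answer: xyyYXYyxxxYyYxXYX$YyX
17

Derivation:
All 21 rotations (rotation i = S[i:]+S[:i]):
  rot[0] = yXxYxxYxYYyYYXyXXyyx$
  rot[1] = XxYxxYxYYyYYXyXXyyx$y
  rot[2] = xYxxYxYYyYYXyXXyyx$yX
  rot[3] = YxxYxYYyYYXyXXyyx$yXx
  rot[4] = xxYxYYyYYXyXXyyx$yXxY
  rot[5] = xYxYYyYYXyXXyyx$yXxYx
  rot[6] = YxYYyYYXyXXyyx$yXxYxx
  rot[7] = xYYyYYXyXXyyx$yXxYxxY
  rot[8] = YYyYYXyXXyyx$yXxYxxYx
  rot[9] = YyYYXyXXyyx$yXxYxxYxY
  rot[10] = yYYXyXXyyx$yXxYxxYxYY
  rot[11] = YYXyXXyyx$yXxYxxYxYYy
  rot[12] = YXyXXyyx$yXxYxxYxYYyY
  rot[13] = XyXXyyx$yXxYxxYxYYyYY
  rot[14] = yXXyyx$yXxYxxYxYYyYYX
  rot[15] = XXyyx$yXxYxxYxYYyYYXy
  rot[16] = Xyyx$yXxYxxYxYYyYYXyX
  rot[17] = yyx$yXxYxxYxYYyYYXyXX
  rot[18] = yx$yXxYxxYxYYyYYXyXXy
  rot[19] = x$yXxYxxYxYYyYYXyXXyy
  rot[20] = $yXxYxxYxYYyYYXyXXyyx
Sorted (with $ < everything):
  sorted[0] = $yXxYxxYxYYyYYXyXXyyx  (last char: 'x')
  sorted[1] = XXyyx$yXxYxxYxYYyYYXy  (last char: 'y')
  sorted[2] = XxYxxYxYYyYYXyXXyyx$y  (last char: 'y')
  sorted[3] = XyXXyyx$yXxYxxYxYYyYY  (last char: 'Y')
  sorted[4] = Xyyx$yXxYxxYxYYyYYXyX  (last char: 'X')
  sorted[5] = YXyXXyyx$yXxYxxYxYYyY  (last char: 'Y')
  sorted[6] = YYXyXXyyx$yXxYxxYxYYy  (last char: 'y')
  sorted[7] = YYyYYXyXXyyx$yXxYxxYx  (last char: 'x')
  sorted[8] = YxYYyYYXyXXyyx$yXxYxx  (last char: 'x')
  sorted[9] = YxxYxYYyYYXyXXyyx$yXx  (last char: 'x')
  sorted[10] = YyYYXyXXyyx$yXxYxxYxY  (last char: 'Y')
  sorted[11] = x$yXxYxxYxYYyYYXyXXyy  (last char: 'y')
  sorted[12] = xYYyYYXyXXyyx$yXxYxxY  (last char: 'Y')
  sorted[13] = xYxYYyYYXyXXyyx$yXxYx  (last char: 'x')
  sorted[14] = xYxxYxYYyYYXyXXyyx$yX  (last char: 'X')
  sorted[15] = xxYxYYyYYXyXXyyx$yXxY  (last char: 'Y')
  sorted[16] = yXXyyx$yXxYxxYxYYyYYX  (last char: 'X')
  sorted[17] = yXxYxxYxYYyYYXyXXyyx$  (last char: '$')
  sorted[18] = yYYXyXXyyx$yXxYxxYxYY  (last char: 'Y')
  sorted[19] = yx$yXxYxxYxYYyYYXyXXy  (last char: 'y')
  sorted[20] = yyx$yXxYxxYxYYyYYXyXX  (last char: 'X')
Last column: xyyYXYyxxxYyYxXYX$YyX
Original string S is at sorted index 17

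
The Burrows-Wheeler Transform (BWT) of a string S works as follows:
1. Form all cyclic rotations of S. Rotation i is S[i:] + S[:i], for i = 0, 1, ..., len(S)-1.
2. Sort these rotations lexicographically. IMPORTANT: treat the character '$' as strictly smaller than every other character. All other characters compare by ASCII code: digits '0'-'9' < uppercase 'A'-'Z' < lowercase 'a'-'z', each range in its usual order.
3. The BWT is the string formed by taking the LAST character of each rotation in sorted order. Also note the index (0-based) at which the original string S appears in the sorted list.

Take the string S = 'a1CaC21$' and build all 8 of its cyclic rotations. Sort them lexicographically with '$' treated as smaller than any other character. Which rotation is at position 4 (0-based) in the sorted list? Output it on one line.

Answer: C21$a1Ca

Derivation:
All 8 rotations (rotation i = S[i:]+S[:i]):
  rot[0] = a1CaC21$
  rot[1] = 1CaC21$a
  rot[2] = CaC21$a1
  rot[3] = aC21$a1C
  rot[4] = C21$a1Ca
  rot[5] = 21$a1CaC
  rot[6] = 1$a1CaC2
  rot[7] = $a1CaC21
Sorted (with $ < everything):
  sorted[0] = $a1CaC21
  sorted[1] = 1$a1CaC2
  sorted[2] = 1CaC21$a
  sorted[3] = 21$a1CaC
  sorted[4] = C21$a1Ca
  sorted[5] = CaC21$a1
  sorted[6] = a1CaC21$
  sorted[7] = aC21$a1C
sorted[4] = C21$a1Ca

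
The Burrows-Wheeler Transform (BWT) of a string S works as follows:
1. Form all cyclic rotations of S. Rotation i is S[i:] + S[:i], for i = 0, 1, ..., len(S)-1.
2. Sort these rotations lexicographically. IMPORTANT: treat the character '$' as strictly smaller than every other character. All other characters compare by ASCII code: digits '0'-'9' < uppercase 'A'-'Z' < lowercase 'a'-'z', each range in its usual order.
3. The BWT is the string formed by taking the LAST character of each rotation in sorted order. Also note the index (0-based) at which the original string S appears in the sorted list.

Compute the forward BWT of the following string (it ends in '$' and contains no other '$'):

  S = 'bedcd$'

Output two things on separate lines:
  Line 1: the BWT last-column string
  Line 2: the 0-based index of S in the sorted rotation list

All 6 rotations (rotation i = S[i:]+S[:i]):
  rot[0] = bedcd$
  rot[1] = edcd$b
  rot[2] = dcd$be
  rot[3] = cd$bed
  rot[4] = d$bedc
  rot[5] = $bedcd
Sorted (with $ < everything):
  sorted[0] = $bedcd  (last char: 'd')
  sorted[1] = bedcd$  (last char: '$')
  sorted[2] = cd$bed  (last char: 'd')
  sorted[3] = d$bedc  (last char: 'c')
  sorted[4] = dcd$be  (last char: 'e')
  sorted[5] = edcd$b  (last char: 'b')
Last column: d$dceb
Original string S is at sorted index 1

Answer: d$dceb
1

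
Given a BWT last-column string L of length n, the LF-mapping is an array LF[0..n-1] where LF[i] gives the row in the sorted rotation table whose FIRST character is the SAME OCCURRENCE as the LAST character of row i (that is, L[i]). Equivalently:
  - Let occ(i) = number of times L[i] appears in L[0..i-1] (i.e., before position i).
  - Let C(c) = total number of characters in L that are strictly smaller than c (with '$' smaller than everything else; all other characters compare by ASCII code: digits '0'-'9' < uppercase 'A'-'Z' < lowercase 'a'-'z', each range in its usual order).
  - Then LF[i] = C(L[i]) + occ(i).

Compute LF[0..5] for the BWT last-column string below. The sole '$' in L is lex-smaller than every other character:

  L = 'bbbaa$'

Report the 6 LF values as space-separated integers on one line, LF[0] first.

Answer: 3 4 5 1 2 0

Derivation:
Char counts: '$':1, 'a':2, 'b':3
C (first-col start): C('$')=0, C('a')=1, C('b')=3
L[0]='b': occ=0, LF[0]=C('b')+0=3+0=3
L[1]='b': occ=1, LF[1]=C('b')+1=3+1=4
L[2]='b': occ=2, LF[2]=C('b')+2=3+2=5
L[3]='a': occ=0, LF[3]=C('a')+0=1+0=1
L[4]='a': occ=1, LF[4]=C('a')+1=1+1=2
L[5]='$': occ=0, LF[5]=C('$')+0=0+0=0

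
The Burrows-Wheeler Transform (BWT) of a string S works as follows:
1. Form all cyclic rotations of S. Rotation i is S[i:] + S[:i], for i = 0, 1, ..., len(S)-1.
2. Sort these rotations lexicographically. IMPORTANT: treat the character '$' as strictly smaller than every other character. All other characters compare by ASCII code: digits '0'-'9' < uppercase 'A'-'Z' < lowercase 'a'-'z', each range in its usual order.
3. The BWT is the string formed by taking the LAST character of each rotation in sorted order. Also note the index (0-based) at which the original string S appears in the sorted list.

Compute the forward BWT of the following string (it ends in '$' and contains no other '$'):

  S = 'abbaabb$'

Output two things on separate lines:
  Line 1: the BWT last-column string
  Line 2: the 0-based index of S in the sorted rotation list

Answer: bba$bbaa
3

Derivation:
All 8 rotations (rotation i = S[i:]+S[:i]):
  rot[0] = abbaabb$
  rot[1] = bbaabb$a
  rot[2] = baabb$ab
  rot[3] = aabb$abb
  rot[4] = abb$abba
  rot[5] = bb$abbaa
  rot[6] = b$abbaab
  rot[7] = $abbaabb
Sorted (with $ < everything):
  sorted[0] = $abbaabb  (last char: 'b')
  sorted[1] = aabb$abb  (last char: 'b')
  sorted[2] = abb$abba  (last char: 'a')
  sorted[3] = abbaabb$  (last char: '$')
  sorted[4] = b$abbaab  (last char: 'b')
  sorted[5] = baabb$ab  (last char: 'b')
  sorted[6] = bb$abbaa  (last char: 'a')
  sorted[7] = bbaabb$a  (last char: 'a')
Last column: bba$bbaa
Original string S is at sorted index 3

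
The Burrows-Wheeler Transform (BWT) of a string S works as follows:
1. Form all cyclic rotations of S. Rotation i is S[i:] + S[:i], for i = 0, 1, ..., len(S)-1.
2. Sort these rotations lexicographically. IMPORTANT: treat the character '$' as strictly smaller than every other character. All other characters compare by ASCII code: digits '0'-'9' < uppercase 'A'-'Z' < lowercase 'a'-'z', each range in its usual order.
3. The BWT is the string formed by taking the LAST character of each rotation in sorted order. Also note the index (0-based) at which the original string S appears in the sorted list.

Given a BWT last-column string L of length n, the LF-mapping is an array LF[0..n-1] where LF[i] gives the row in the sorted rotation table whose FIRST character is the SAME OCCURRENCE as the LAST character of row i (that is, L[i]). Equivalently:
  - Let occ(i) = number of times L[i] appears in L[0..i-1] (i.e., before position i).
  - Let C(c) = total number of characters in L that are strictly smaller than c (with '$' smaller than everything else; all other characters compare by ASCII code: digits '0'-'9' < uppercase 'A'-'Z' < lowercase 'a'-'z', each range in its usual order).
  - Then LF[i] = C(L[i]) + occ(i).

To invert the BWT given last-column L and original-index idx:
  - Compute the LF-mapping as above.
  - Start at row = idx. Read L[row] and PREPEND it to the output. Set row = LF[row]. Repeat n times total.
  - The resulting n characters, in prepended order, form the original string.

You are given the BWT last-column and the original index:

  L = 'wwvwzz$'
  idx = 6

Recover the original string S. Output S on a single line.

LF mapping: 2 3 1 4 5 6 0
Walk LF starting at row 6, prepending L[row]:
  step 1: row=6, L[6]='$', prepend. Next row=LF[6]=0
  step 2: row=0, L[0]='w', prepend. Next row=LF[0]=2
  step 3: row=2, L[2]='v', prepend. Next row=LF[2]=1
  step 4: row=1, L[1]='w', prepend. Next row=LF[1]=3
  step 5: row=3, L[3]='w', prepend. Next row=LF[3]=4
  step 6: row=4, L[4]='z', prepend. Next row=LF[4]=5
  step 7: row=5, L[5]='z', prepend. Next row=LF[5]=6
Reversed output: zzwwvw$

Answer: zzwwvw$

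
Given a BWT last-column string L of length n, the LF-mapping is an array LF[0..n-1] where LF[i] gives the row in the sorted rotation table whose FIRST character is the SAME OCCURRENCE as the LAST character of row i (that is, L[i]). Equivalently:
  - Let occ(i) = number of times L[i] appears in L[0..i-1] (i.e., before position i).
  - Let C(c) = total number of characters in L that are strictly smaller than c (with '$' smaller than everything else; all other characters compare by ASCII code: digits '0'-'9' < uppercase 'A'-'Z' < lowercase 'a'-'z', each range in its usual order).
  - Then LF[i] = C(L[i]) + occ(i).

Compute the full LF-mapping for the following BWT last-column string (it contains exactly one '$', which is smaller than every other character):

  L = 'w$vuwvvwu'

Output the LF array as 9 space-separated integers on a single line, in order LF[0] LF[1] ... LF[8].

Char counts: '$':1, 'u':2, 'v':3, 'w':3
C (first-col start): C('$')=0, C('u')=1, C('v')=3, C('w')=6
L[0]='w': occ=0, LF[0]=C('w')+0=6+0=6
L[1]='$': occ=0, LF[1]=C('$')+0=0+0=0
L[2]='v': occ=0, LF[2]=C('v')+0=3+0=3
L[3]='u': occ=0, LF[3]=C('u')+0=1+0=1
L[4]='w': occ=1, LF[4]=C('w')+1=6+1=7
L[5]='v': occ=1, LF[5]=C('v')+1=3+1=4
L[6]='v': occ=2, LF[6]=C('v')+2=3+2=5
L[7]='w': occ=2, LF[7]=C('w')+2=6+2=8
L[8]='u': occ=1, LF[8]=C('u')+1=1+1=2

Answer: 6 0 3 1 7 4 5 8 2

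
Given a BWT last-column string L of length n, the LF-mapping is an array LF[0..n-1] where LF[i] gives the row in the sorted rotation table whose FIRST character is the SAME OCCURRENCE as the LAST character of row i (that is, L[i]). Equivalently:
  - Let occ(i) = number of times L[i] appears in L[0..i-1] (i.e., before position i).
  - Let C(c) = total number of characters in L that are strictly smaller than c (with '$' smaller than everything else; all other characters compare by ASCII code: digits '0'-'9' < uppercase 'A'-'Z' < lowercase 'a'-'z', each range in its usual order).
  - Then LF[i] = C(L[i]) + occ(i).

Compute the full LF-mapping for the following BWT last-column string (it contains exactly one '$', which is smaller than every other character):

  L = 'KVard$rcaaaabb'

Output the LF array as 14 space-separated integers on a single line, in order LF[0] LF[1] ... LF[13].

Char counts: '$':1, 'K':1, 'V':1, 'a':5, 'b':2, 'c':1, 'd':1, 'r':2
C (first-col start): C('$')=0, C('K')=1, C('V')=2, C('a')=3, C('b')=8, C('c')=10, C('d')=11, C('r')=12
L[0]='K': occ=0, LF[0]=C('K')+0=1+0=1
L[1]='V': occ=0, LF[1]=C('V')+0=2+0=2
L[2]='a': occ=0, LF[2]=C('a')+0=3+0=3
L[3]='r': occ=0, LF[3]=C('r')+0=12+0=12
L[4]='d': occ=0, LF[4]=C('d')+0=11+0=11
L[5]='$': occ=0, LF[5]=C('$')+0=0+0=0
L[6]='r': occ=1, LF[6]=C('r')+1=12+1=13
L[7]='c': occ=0, LF[7]=C('c')+0=10+0=10
L[8]='a': occ=1, LF[8]=C('a')+1=3+1=4
L[9]='a': occ=2, LF[9]=C('a')+2=3+2=5
L[10]='a': occ=3, LF[10]=C('a')+3=3+3=6
L[11]='a': occ=4, LF[11]=C('a')+4=3+4=7
L[12]='b': occ=0, LF[12]=C('b')+0=8+0=8
L[13]='b': occ=1, LF[13]=C('b')+1=8+1=9

Answer: 1 2 3 12 11 0 13 10 4 5 6 7 8 9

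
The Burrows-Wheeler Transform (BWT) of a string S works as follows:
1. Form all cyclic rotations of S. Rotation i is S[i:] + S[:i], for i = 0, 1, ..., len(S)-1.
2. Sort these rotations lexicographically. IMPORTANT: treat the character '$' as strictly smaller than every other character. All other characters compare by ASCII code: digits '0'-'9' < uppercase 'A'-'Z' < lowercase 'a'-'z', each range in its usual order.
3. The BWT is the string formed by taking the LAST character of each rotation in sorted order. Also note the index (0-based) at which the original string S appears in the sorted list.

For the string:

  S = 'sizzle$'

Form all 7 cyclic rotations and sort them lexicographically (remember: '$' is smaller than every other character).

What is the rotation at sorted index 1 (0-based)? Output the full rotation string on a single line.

All 7 rotations (rotation i = S[i:]+S[:i]):
  rot[0] = sizzle$
  rot[1] = izzle$s
  rot[2] = zzle$si
  rot[3] = zle$siz
  rot[4] = le$sizz
  rot[5] = e$sizzl
  rot[6] = $sizzle
Sorted (with $ < everything):
  sorted[0] = $sizzle
  sorted[1] = e$sizzl
  sorted[2] = izzle$s
  sorted[3] = le$sizz
  sorted[4] = sizzle$
  sorted[5] = zle$siz
  sorted[6] = zzle$si
sorted[1] = e$sizzl

Answer: e$sizzl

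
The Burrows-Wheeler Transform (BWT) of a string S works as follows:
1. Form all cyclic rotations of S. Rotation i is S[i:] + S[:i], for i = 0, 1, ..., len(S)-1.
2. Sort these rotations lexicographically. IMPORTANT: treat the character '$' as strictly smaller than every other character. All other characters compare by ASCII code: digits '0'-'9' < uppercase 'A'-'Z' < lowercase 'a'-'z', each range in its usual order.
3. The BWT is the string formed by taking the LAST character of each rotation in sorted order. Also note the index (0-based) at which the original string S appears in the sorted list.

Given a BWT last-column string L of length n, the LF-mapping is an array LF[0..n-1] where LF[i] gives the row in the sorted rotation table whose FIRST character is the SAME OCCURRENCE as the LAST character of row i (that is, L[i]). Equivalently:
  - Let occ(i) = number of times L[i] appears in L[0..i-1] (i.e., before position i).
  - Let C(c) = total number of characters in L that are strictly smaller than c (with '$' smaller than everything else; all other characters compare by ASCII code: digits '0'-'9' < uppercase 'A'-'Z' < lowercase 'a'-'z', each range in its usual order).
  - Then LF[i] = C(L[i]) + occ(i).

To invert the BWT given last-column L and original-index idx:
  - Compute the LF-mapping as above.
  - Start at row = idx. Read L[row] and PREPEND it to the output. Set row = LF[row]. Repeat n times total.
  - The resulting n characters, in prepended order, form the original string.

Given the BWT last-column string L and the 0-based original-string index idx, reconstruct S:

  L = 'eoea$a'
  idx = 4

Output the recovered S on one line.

LF mapping: 3 5 4 1 0 2
Walk LF starting at row 4, prepending L[row]:
  step 1: row=4, L[4]='$', prepend. Next row=LF[4]=0
  step 2: row=0, L[0]='e', prepend. Next row=LF[0]=3
  step 3: row=3, L[3]='a', prepend. Next row=LF[3]=1
  step 4: row=1, L[1]='o', prepend. Next row=LF[1]=5
  step 5: row=5, L[5]='a', prepend. Next row=LF[5]=2
  step 6: row=2, L[2]='e', prepend. Next row=LF[2]=4
Reversed output: eaoae$

Answer: eaoae$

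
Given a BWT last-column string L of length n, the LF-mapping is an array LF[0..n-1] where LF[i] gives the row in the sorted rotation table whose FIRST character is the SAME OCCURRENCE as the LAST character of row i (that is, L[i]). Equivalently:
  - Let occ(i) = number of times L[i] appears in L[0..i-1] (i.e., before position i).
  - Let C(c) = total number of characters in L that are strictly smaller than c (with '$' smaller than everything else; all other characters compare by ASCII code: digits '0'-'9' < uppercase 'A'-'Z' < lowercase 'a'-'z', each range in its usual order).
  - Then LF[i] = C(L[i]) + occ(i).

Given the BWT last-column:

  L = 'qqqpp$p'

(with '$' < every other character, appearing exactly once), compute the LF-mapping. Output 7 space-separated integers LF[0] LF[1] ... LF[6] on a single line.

Answer: 4 5 6 1 2 0 3

Derivation:
Char counts: '$':1, 'p':3, 'q':3
C (first-col start): C('$')=0, C('p')=1, C('q')=4
L[0]='q': occ=0, LF[0]=C('q')+0=4+0=4
L[1]='q': occ=1, LF[1]=C('q')+1=4+1=5
L[2]='q': occ=2, LF[2]=C('q')+2=4+2=6
L[3]='p': occ=0, LF[3]=C('p')+0=1+0=1
L[4]='p': occ=1, LF[4]=C('p')+1=1+1=2
L[5]='$': occ=0, LF[5]=C('$')+0=0+0=0
L[6]='p': occ=2, LF[6]=C('p')+2=1+2=3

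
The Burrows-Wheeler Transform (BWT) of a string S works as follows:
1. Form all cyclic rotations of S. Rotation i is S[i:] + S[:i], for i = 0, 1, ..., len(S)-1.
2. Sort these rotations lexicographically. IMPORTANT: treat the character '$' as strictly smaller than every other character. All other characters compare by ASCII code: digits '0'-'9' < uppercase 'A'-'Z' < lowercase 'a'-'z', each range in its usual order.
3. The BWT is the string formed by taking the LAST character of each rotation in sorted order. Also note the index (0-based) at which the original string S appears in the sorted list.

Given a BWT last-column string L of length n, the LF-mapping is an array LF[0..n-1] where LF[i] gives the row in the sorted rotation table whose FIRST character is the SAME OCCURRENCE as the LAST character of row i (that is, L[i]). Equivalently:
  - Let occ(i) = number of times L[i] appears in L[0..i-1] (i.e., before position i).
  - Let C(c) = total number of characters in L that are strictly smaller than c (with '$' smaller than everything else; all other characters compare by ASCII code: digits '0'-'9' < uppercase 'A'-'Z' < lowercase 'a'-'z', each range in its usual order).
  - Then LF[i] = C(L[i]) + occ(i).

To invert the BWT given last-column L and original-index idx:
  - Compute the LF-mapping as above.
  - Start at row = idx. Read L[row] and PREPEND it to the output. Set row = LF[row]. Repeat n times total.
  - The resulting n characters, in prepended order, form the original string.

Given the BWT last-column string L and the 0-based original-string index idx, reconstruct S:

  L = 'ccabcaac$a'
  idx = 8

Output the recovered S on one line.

Answer: caccaabac$

Derivation:
LF mapping: 6 7 1 5 8 2 3 9 0 4
Walk LF starting at row 8, prepending L[row]:
  step 1: row=8, L[8]='$', prepend. Next row=LF[8]=0
  step 2: row=0, L[0]='c', prepend. Next row=LF[0]=6
  step 3: row=6, L[6]='a', prepend. Next row=LF[6]=3
  step 4: row=3, L[3]='b', prepend. Next row=LF[3]=5
  step 5: row=5, L[5]='a', prepend. Next row=LF[5]=2
  step 6: row=2, L[2]='a', prepend. Next row=LF[2]=1
  step 7: row=1, L[1]='c', prepend. Next row=LF[1]=7
  step 8: row=7, L[7]='c', prepend. Next row=LF[7]=9
  step 9: row=9, L[9]='a', prepend. Next row=LF[9]=4
  step 10: row=4, L[4]='c', prepend. Next row=LF[4]=8
Reversed output: caccaabac$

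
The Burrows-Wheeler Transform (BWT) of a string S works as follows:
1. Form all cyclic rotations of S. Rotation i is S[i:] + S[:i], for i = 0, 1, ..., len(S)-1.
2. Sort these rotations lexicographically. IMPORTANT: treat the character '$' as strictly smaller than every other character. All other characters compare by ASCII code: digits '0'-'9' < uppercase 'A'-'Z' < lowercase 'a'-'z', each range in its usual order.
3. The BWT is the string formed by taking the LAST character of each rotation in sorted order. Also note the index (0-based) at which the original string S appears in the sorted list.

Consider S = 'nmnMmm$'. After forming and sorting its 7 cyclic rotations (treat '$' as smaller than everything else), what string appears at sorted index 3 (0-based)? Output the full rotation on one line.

All 7 rotations (rotation i = S[i:]+S[:i]):
  rot[0] = nmnMmm$
  rot[1] = mnMmm$n
  rot[2] = nMmm$nm
  rot[3] = Mmm$nmn
  rot[4] = mm$nmnM
  rot[5] = m$nmnMm
  rot[6] = $nmnMmm
Sorted (with $ < everything):
  sorted[0] = $nmnMmm
  sorted[1] = Mmm$nmn
  sorted[2] = m$nmnMm
  sorted[3] = mm$nmnM
  sorted[4] = mnMmm$n
  sorted[5] = nMmm$nm
  sorted[6] = nmnMmm$
sorted[3] = mm$nmnM

Answer: mm$nmnM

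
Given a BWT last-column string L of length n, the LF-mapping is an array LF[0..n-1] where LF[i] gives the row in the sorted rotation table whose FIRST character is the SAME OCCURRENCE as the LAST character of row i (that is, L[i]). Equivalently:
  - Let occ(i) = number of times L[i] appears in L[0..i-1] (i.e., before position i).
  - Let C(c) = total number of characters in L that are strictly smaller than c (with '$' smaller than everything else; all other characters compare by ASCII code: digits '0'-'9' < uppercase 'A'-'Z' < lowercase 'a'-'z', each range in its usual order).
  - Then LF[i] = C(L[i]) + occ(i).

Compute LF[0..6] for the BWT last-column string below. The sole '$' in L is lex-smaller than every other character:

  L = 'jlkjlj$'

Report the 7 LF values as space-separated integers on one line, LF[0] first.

Char counts: '$':1, 'j':3, 'k':1, 'l':2
C (first-col start): C('$')=0, C('j')=1, C('k')=4, C('l')=5
L[0]='j': occ=0, LF[0]=C('j')+0=1+0=1
L[1]='l': occ=0, LF[1]=C('l')+0=5+0=5
L[2]='k': occ=0, LF[2]=C('k')+0=4+0=4
L[3]='j': occ=1, LF[3]=C('j')+1=1+1=2
L[4]='l': occ=1, LF[4]=C('l')+1=5+1=6
L[5]='j': occ=2, LF[5]=C('j')+2=1+2=3
L[6]='$': occ=0, LF[6]=C('$')+0=0+0=0

Answer: 1 5 4 2 6 3 0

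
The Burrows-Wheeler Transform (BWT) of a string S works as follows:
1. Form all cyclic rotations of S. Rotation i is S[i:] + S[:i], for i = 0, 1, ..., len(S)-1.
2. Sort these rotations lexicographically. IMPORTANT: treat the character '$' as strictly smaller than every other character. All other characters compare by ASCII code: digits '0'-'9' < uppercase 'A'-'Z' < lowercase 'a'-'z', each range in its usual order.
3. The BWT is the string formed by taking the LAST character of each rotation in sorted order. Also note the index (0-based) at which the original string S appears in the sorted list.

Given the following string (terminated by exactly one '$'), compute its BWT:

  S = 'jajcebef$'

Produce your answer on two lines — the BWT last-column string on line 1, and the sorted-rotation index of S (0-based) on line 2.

Answer: fjejcbe$a
7

Derivation:
All 9 rotations (rotation i = S[i:]+S[:i]):
  rot[0] = jajcebef$
  rot[1] = ajcebef$j
  rot[2] = jcebef$ja
  rot[3] = cebef$jaj
  rot[4] = ebef$jajc
  rot[5] = bef$jajce
  rot[6] = ef$jajceb
  rot[7] = f$jajcebe
  rot[8] = $jajcebef
Sorted (with $ < everything):
  sorted[0] = $jajcebef  (last char: 'f')
  sorted[1] = ajcebef$j  (last char: 'j')
  sorted[2] = bef$jajce  (last char: 'e')
  sorted[3] = cebef$jaj  (last char: 'j')
  sorted[4] = ebef$jajc  (last char: 'c')
  sorted[5] = ef$jajceb  (last char: 'b')
  sorted[6] = f$jajcebe  (last char: 'e')
  sorted[7] = jajcebef$  (last char: '$')
  sorted[8] = jcebef$ja  (last char: 'a')
Last column: fjejcbe$a
Original string S is at sorted index 7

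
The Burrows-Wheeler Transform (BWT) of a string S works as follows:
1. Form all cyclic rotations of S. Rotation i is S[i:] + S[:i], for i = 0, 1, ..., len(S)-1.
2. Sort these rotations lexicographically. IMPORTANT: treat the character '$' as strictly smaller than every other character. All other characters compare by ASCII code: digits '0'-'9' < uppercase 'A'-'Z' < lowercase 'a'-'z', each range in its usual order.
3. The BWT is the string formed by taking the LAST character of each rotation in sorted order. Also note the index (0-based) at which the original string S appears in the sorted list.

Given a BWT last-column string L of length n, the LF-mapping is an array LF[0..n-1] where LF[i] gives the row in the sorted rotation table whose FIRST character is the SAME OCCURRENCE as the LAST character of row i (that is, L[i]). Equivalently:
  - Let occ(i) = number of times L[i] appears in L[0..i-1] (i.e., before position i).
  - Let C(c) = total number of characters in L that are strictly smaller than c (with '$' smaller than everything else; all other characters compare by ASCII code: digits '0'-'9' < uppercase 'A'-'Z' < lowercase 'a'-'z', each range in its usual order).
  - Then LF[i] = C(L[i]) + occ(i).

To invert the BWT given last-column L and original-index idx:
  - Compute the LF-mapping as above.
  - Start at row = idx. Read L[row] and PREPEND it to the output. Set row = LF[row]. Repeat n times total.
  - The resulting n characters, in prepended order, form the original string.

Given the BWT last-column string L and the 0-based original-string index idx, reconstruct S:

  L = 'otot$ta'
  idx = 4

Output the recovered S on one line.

LF mapping: 2 4 3 5 0 6 1
Walk LF starting at row 4, prepending L[row]:
  step 1: row=4, L[4]='$', prepend. Next row=LF[4]=0
  step 2: row=0, L[0]='o', prepend. Next row=LF[0]=2
  step 3: row=2, L[2]='o', prepend. Next row=LF[2]=3
  step 4: row=3, L[3]='t', prepend. Next row=LF[3]=5
  step 5: row=5, L[5]='t', prepend. Next row=LF[5]=6
  step 6: row=6, L[6]='a', prepend. Next row=LF[6]=1
  step 7: row=1, L[1]='t', prepend. Next row=LF[1]=4
Reversed output: tattoo$

Answer: tattoo$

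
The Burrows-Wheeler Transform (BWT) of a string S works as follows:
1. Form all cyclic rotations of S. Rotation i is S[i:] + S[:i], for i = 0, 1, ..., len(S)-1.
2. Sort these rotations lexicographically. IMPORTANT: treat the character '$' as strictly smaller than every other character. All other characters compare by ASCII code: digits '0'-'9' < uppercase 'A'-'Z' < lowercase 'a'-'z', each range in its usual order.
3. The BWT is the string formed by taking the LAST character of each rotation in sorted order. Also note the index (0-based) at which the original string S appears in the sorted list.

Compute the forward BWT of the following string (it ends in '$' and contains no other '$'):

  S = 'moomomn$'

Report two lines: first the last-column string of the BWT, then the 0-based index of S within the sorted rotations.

All 8 rotations (rotation i = S[i:]+S[:i]):
  rot[0] = moomomn$
  rot[1] = oomomn$m
  rot[2] = omomn$mo
  rot[3] = momn$moo
  rot[4] = omn$moom
  rot[5] = mn$moomo
  rot[6] = n$moomom
  rot[7] = $moomomn
Sorted (with $ < everything):
  sorted[0] = $moomomn  (last char: 'n')
  sorted[1] = mn$moomo  (last char: 'o')
  sorted[2] = momn$moo  (last char: 'o')
  sorted[3] = moomomn$  (last char: '$')
  sorted[4] = n$moomom  (last char: 'm')
  sorted[5] = omn$moom  (last char: 'm')
  sorted[6] = omomn$mo  (last char: 'o')
  sorted[7] = oomomn$m  (last char: 'm')
Last column: noo$mmom
Original string S is at sorted index 3

Answer: noo$mmom
3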